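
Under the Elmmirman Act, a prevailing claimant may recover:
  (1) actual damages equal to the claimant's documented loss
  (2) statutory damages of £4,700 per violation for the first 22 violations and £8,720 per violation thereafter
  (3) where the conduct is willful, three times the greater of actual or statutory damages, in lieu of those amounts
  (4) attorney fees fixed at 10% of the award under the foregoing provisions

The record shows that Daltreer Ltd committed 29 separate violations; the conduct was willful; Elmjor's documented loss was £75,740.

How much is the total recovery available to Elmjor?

First 22 violations: 22 × £4,700 = £103,400
Remaining violations: (29 − 22) × £8,720 = £61,040
Statutory damages: £103,400 + £61,040 = £164,440
Greater of actual damages (£75,740) or statutory damages (£164,440): £164,440
Trebled: 3 × £164,440 = £493,320
Attorney fees: 10% of £493,320 = £49,332
Total recovery: £493,320 + £49,332 = £542,652

£542,652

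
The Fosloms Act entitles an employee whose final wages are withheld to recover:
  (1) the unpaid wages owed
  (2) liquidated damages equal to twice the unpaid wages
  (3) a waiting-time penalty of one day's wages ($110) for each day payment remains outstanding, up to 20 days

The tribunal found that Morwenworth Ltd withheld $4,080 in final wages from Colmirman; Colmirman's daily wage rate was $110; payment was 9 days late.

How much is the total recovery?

$13,230

Doubled: 2 × $4,080 = $8,160
Penalty days: min(9, 20) = 9
Waiting-time penalty: 9 × $110 = $990
Total award: $4,080 + $8,160 + $990 = $13,230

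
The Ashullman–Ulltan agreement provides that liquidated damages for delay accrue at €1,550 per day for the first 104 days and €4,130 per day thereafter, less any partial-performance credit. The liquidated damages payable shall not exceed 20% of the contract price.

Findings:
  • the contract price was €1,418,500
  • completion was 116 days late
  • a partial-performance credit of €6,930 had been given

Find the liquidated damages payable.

First 104 days: 104 × €1,550 = €161,200
Remaining days: (116 − 104) × €4,130 = €49,560
Accrued per-day damages: €161,200 + €49,560 = €210,760
Less partial-performance credit: €210,760 − €6,930 = €203,830
Cap: 20% of €1,418,500 = €283,700
Cap at €283,700: €203,830 is within the cap, no reduction.

€203,830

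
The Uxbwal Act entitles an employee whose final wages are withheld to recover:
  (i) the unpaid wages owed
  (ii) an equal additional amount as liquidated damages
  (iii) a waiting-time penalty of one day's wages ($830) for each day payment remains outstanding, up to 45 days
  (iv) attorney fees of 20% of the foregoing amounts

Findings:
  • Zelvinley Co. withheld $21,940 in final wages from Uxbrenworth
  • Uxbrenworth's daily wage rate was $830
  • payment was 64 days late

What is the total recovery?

Liquidated damages (equal amount): $21,940
Penalty days: min(64, 45) = 45
Waiting-time penalty: 45 × $830 = $37,350
Subtotal: $21,940 + $21,940 + $37,350 = $81,230
Attorney fees: 20% of $81,230 = $16,246
Total award: $81,230 + $16,246 = $97,476

$97,476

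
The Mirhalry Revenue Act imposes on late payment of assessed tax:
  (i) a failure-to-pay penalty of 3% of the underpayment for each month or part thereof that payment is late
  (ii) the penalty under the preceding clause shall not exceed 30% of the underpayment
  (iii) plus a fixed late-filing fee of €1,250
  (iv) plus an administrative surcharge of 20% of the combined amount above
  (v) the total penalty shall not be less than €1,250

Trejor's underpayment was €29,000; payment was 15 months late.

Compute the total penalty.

Accrued rate: 3% × 15 = 45%, capped at 30% → 30%
Failure-to-pay penalty: 30% of €29,000 = €8,700
Penalty before surcharge: €8,700 + €1,250 = €9,950
Administrative surcharge: 20% of €9,950 = €1,990
Total penalty: €9,950 + €1,990 = €11,940
Minimum €1,250: €11,940 meets the minimum, no increase.

€11,940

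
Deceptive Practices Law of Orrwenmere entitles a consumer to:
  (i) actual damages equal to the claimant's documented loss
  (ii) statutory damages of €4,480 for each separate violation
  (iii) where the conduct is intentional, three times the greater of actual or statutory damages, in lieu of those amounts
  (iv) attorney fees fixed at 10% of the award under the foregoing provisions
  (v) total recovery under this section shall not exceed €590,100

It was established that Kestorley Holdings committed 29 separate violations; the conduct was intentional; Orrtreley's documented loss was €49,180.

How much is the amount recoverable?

€428,736

Statutory damages: 29 × €4,480 = €129,920
Greater of actual damages (€49,180) or statutory damages (€129,920): €129,920
Trebled: 3 × €129,920 = €389,760
Attorney fees: 10% of €389,760 = €38,976
Total before cap: €389,760 + €38,976 = €428,736
Cap at €590,100: €428,736 is within the cap, no reduction.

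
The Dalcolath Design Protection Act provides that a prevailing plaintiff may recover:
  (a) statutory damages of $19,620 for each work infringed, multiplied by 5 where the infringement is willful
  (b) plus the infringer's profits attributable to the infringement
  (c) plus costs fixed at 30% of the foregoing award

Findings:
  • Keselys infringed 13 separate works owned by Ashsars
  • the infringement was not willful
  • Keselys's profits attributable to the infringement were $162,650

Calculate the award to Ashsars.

$543,023

Statutory damages: 13 × $19,620 = $255,060
Infringement not willful: no ×5 enhancement.
Combined award: $255,060 + $162,650 = $417,710
Costs: 30% of $417,710 = $125,313
Award plus costs: $417,710 + $125,313 = $543,023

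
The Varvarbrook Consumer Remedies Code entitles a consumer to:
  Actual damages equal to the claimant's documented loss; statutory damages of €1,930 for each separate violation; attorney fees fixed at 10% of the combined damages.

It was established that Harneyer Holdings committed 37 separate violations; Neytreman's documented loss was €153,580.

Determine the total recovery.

€247,489

Statutory damages: 37 × €1,930 = €71,410
Combined damages: €153,580 + €71,410 = €224,990
Attorney fees: 10% of €224,990 = €22,499
Total recovery: €224,990 + €22,499 = €247,489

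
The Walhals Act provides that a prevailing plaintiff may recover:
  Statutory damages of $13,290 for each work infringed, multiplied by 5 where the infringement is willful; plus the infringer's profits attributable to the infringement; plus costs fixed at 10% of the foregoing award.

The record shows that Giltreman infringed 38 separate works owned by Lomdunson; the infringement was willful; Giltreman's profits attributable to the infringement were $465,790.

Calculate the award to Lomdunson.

Statutory damages: 38 × $13,290 = $505,020
Multiplied by 5: 5 × $505,020 = $2,525,100
Combined award: $2,525,100 + $465,790 = $2,990,890
Costs: 10% of $2,990,890 = $299,089
Award plus costs: $2,990,890 + $299,089 = $3,289,979

$3,289,979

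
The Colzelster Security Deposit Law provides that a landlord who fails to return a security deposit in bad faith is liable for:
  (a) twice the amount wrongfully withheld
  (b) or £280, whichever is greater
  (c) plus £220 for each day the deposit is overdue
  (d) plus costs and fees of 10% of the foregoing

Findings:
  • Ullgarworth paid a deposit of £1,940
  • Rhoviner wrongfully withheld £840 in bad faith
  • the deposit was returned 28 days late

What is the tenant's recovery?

Recovery: £8,624

Doubled: 2 × £840 = £1,680
Minimum £280: £1,680 meets the minimum, no increase.
Late-return penalty: 28 × £220 = £6,160
Damages plus late penalty: £1,680 + £6,160 = £7,840
Costs and fees: 10% of £7,840 = £784
Total recovery: £7,840 + £784 = £8,624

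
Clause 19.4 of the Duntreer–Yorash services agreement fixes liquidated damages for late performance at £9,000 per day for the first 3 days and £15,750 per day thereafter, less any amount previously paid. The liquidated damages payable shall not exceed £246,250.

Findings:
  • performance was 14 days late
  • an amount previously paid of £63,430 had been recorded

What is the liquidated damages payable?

£136,820

First 3 days: 3 × £9,000 = £27,000
Remaining days: (14 − 3) × £15,750 = £173,250
Accrued per-day damages: £27,000 + £173,250 = £200,250
Less amount previously paid: £200,250 − £63,430 = £136,820
Cap at £246,250: £136,820 is within the cap, no reduction.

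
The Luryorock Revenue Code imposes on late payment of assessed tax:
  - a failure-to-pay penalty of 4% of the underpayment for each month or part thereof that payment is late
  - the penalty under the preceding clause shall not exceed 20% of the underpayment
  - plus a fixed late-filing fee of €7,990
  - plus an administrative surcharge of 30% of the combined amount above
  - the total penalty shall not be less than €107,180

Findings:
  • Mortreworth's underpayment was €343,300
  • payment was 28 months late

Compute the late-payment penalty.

€107,180

Accrued rate: 4% × 28 = 112%, capped at 20% → 20%
Failure-to-pay penalty: 20% of €343,300 = €68,660
Penalty before surcharge: €68,660 + €7,990 = €76,650
Administrative surcharge: 30% of €76,650 = €22,995
Total penalty: €76,650 + €22,995 = €99,645
Minimum €107,180: €99,645 is below the minimum → €107,180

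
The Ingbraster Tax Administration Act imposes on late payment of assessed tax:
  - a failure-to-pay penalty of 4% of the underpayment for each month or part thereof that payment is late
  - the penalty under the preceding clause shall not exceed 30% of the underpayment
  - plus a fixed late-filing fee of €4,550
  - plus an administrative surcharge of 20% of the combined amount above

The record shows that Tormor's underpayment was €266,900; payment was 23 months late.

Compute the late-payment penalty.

Accrued rate: 4% × 23 = 92%, capped at 30% → 30%
Failure-to-pay penalty: 30% of €266,900 = €80,070
Penalty before surcharge: €80,070 + €4,550 = €84,620
Administrative surcharge: 20% of €84,620 = €16,924
Total penalty: €84,620 + €16,924 = €101,544

€101,544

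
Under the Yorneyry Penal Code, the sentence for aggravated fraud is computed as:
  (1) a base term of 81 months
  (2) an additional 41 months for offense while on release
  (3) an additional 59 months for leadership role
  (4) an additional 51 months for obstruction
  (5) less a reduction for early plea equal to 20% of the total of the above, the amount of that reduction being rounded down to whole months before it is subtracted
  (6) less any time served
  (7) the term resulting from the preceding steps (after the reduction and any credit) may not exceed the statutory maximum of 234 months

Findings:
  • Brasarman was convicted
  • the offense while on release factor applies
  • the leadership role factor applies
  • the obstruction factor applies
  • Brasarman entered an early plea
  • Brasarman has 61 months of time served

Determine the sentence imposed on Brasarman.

Offense while on release enhancement: +41 months
Leadership role enhancement: +59 months
Obstruction enhancement: +51 months
Adjusted term: 81 months + 41 months + 59 months + 51 months = 232 months
Early plea reduction: 20% of 232 months = 46 months (rounded down)
After reduction: 232 − 46 = 186 months
Less time served: 186 months − 61 months = 125 months
Cap at 234 months: 125 months is within the cap, no reduction.

125 months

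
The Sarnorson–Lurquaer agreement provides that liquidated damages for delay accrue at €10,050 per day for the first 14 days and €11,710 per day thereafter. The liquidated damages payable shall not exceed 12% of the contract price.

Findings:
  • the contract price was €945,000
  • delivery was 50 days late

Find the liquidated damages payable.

First 14 days: 14 × €10,050 = €140,700
Remaining days: (50 − 14) × €11,710 = €421,560
Accrued per-day damages: €140,700 + €421,560 = €562,260
Cap: 12% of €945,000 = €113,400
Cap at €113,400: €562,260 exceeds the cap → €113,400

€113,400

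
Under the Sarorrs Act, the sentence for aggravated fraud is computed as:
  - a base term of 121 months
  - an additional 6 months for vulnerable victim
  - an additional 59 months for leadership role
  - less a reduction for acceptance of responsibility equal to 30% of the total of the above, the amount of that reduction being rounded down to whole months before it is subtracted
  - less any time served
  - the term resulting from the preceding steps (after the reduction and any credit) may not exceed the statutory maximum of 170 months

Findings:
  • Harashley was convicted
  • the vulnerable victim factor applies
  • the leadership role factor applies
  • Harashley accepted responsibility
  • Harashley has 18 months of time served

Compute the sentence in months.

Vulnerable victim enhancement: +6 months
Leadership role enhancement: +59 months
Adjusted term: 121 months + 6 months + 59 months = 186 months
Acceptance of responsibility reduction: 30% of 186 months = 55 months (rounded down)
After reduction: 186 − 55 = 131 months
Less time served: 131 months − 18 months = 113 months
Cap at 170 months: 113 months is within the cap, no reduction.

Sentence: 113 months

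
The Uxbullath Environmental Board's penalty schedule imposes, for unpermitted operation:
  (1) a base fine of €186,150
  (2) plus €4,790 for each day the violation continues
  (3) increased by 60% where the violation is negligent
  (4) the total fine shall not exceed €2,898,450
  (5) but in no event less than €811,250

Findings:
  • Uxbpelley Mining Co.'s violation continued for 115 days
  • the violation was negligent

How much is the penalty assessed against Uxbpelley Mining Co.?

Per-day component: 115 × €4,790 = €550,850
Base plus per-day: €186,150 + €550,850 = €737,000
Enhancement: 60% of €737,000 = €442,200
Enhanced fine: €737,000 + €442,200 = €1,179,200
Cap at €2,898,450: €1,179,200 is within the cap, no reduction.
Minimum €811,250: €1,179,200 meets the minimum, no increase.

€1,179,200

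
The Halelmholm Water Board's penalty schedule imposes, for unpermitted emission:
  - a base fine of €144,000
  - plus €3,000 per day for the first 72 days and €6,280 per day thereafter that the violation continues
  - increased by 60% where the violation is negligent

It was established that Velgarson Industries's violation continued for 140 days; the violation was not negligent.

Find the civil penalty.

€787,040

First 72 days: 72 × €3,000 = €216,000
Remaining days: (140 − 72) × €6,280 = €427,040
Per-day component: €216,000 + €427,040 = €643,040
Base plus per-day: €144,000 + €643,040 = €787,040
The violation was not negligent: no 60% increase.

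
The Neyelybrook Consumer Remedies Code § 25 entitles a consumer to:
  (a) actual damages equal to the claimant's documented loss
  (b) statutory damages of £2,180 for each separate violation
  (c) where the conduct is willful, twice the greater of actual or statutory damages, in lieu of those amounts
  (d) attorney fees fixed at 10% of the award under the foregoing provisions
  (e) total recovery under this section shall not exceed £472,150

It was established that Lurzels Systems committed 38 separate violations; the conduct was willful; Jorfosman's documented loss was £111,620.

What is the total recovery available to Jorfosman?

£245,564

Statutory damages: 38 × £2,180 = £82,840
Greater of actual damages (£111,620) or statutory damages (£82,840): £111,620
Doubled: 2 × £111,620 = £223,240
Attorney fees: 10% of £223,240 = £22,324
Total before cap: £223,240 + £22,324 = £245,564
Cap at £472,150: £245,564 is within the cap, no reduction.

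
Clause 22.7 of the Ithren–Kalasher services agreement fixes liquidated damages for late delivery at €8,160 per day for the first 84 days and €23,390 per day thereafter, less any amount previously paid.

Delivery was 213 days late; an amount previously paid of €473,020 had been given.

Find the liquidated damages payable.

€3,229,730

First 84 days: 84 × €8,160 = €685,440
Remaining days: (213 − 84) × €23,390 = €3,017,310
Accrued per-day damages: €685,440 + €3,017,310 = €3,702,750
Less amount previously paid: €3,702,750 − €473,020 = €3,229,730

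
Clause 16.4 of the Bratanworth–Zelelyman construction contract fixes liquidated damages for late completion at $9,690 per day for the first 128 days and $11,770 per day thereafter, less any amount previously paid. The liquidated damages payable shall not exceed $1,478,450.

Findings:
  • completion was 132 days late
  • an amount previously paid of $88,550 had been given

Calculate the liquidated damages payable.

First 128 days: 128 × $9,690 = $1,240,320
Remaining days: (132 − 128) × $11,770 = $47,080
Accrued per-day damages: $1,240,320 + $47,080 = $1,287,400
Less amount previously paid: $1,287,400 − $88,550 = $1,198,850
Cap at $1,478,450: $1,198,850 is within the cap, no reduction.

$1,198,850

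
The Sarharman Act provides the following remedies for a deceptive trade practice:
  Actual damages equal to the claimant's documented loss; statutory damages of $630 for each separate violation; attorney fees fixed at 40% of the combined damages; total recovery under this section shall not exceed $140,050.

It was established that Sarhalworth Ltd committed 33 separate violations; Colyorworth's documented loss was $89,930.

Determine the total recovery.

Statutory damages: 33 × $630 = $20,790
Combined damages: $89,930 + $20,790 = $110,720
Attorney fees: 40% of $110,720 = $44,288
Total before cap: $110,720 + $44,288 = $155,008
Cap at $140,050: $155,008 exceeds the cap → $140,050

$140,050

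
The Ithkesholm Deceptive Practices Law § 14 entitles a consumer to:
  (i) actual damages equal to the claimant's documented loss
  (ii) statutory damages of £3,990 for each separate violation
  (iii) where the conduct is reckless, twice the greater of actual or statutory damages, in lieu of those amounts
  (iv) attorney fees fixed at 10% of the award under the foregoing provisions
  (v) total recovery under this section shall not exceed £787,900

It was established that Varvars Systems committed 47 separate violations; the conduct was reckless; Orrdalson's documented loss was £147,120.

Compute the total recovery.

£412,566

Statutory damages: 47 × £3,990 = £187,530
Greater of actual damages (£147,120) or statutory damages (£187,530): £187,530
Doubled: 2 × £187,530 = £375,060
Attorney fees: 10% of £375,060 = £37,506
Total before cap: £375,060 + £37,506 = £412,566
Cap at £787,900: £412,566 is within the cap, no reduction.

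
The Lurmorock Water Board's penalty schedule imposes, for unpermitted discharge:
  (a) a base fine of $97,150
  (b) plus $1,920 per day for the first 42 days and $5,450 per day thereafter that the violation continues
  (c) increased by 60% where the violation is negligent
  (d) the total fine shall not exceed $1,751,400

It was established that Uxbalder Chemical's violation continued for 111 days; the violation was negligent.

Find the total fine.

First 42 days: 42 × $1,920 = $80,640
Remaining days: (111 − 42) × $5,450 = $376,050
Per-day component: $80,640 + $376,050 = $456,690
Base plus per-day: $97,150 + $456,690 = $553,840
Enhancement: 60% of $553,840 = $332,304
Enhanced fine: $553,840 + $332,304 = $886,144
Cap at $1,751,400: $886,144 is within the cap, no reduction.

$886,144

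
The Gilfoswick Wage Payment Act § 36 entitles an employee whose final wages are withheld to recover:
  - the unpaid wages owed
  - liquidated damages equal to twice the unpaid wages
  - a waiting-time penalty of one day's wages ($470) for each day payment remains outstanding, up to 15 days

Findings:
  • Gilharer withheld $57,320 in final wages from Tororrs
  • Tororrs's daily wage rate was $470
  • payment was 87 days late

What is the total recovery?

Doubled: 2 × $57,320 = $114,640
Penalty days: min(87, 15) = 15
Waiting-time penalty: 15 × $470 = $7,050
Total award: $57,320 + $114,640 + $7,050 = $179,010

$179,010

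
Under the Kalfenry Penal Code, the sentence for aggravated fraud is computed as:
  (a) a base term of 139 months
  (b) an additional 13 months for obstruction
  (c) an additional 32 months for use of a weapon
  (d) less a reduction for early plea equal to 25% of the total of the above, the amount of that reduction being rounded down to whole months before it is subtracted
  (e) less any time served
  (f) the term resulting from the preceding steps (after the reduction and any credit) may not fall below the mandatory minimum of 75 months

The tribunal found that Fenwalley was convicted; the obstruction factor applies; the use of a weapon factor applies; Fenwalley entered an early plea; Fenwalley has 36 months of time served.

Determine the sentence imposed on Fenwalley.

102 months

Obstruction enhancement: +13 months
Use of a weapon enhancement: +32 months
Adjusted term: 139 months + 13 months + 32 months = 184 months
Early plea reduction: 25% of 184 months = 46 months (rounded down)
After reduction: 184 − 46 = 138 months
Less time served: 138 months − 36 months = 102 months
Minimum 75 months: 102 months meets the minimum, no increase.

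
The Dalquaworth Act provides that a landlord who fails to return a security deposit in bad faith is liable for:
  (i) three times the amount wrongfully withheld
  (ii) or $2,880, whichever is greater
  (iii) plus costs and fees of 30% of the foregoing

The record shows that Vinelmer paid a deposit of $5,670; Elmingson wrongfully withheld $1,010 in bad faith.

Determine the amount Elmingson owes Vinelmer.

$3,939

Trebled: 3 × $1,010 = $3,030
Minimum $2,880: $3,030 meets the minimum, no increase.
Costs and fees: 30% of $3,030 = $909
Total recovery: $3,030 + $909 = $3,939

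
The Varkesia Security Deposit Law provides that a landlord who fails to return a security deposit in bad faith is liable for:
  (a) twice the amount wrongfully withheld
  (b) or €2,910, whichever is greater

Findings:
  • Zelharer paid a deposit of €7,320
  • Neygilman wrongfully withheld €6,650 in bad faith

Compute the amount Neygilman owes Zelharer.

Doubled: 2 × €6,650 = €13,300
Minimum €2,910: €13,300 meets the minimum, no increase.

€13,300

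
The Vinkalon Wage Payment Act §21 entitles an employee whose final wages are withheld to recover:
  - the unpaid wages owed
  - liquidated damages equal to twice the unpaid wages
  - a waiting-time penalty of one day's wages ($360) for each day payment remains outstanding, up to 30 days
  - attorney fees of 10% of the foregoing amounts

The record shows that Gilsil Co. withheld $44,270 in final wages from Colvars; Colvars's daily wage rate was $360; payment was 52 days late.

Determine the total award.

Doubled: 2 × $44,270 = $88,540
Penalty days: min(52, 30) = 30
Waiting-time penalty: 30 × $360 = $10,800
Subtotal: $44,270 + $88,540 + $10,800 = $143,610
Attorney fees: 10% of $143,610 = $14,361
Total award: $143,610 + $14,361 = $157,971

Total award: $157,971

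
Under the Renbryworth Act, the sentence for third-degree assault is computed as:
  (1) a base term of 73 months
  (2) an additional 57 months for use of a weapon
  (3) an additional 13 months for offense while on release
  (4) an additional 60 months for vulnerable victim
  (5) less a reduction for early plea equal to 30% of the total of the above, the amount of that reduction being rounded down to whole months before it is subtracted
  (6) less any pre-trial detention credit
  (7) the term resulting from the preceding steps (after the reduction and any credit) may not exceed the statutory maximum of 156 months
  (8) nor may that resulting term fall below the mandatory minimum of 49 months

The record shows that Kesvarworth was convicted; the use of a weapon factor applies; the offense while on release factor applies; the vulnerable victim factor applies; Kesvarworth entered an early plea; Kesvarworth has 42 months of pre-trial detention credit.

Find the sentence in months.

Sentence: 101 months

Use of a weapon enhancement: +57 months
Offense while on release enhancement: +13 months
Vulnerable victim enhancement: +60 months
Adjusted term: 73 months + 57 months + 13 months + 60 months = 203 months
Early plea reduction: 30% of 203 months = 60 months (rounded down)
After reduction: 203 − 60 = 143 months
Less pre-trial detention credit: 143 months − 42 months = 101 months
Cap at 156 months: 101 months is within the cap, no reduction.
Minimum 49 months: 101 months meets the minimum, no increase.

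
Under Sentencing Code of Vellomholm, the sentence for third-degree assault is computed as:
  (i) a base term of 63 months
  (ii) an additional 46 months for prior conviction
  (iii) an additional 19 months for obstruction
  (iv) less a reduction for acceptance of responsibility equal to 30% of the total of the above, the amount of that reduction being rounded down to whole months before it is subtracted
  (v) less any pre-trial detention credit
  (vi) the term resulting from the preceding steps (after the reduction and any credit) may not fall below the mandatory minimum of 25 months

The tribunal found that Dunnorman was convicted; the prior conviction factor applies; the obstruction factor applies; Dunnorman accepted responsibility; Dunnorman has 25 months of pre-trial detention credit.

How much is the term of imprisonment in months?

Sentence: 65 months

Prior conviction enhancement: +46 months
Obstruction enhancement: +19 months
Adjusted term: 63 months + 46 months + 19 months = 128 months
Acceptance of responsibility reduction: 30% of 128 months = 38 months (rounded down)
After reduction: 128 − 38 = 90 months
Less pre-trial detention credit: 90 months − 25 months = 65 months
Minimum 25 months: 65 months meets the minimum, no increase.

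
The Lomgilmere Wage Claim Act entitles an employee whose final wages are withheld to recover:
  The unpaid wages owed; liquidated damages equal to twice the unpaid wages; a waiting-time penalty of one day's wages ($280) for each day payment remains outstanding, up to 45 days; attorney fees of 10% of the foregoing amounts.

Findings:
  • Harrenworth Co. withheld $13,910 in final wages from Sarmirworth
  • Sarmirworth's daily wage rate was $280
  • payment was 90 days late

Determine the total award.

$59,763

Doubled: 2 × $13,910 = $27,820
Penalty days: min(90, 45) = 45
Waiting-time penalty: 45 × $280 = $12,600
Subtotal: $13,910 + $27,820 + $12,600 = $54,330
Attorney fees: 10% of $54,330 = $5,433
Total award: $54,330 + $5,433 = $59,763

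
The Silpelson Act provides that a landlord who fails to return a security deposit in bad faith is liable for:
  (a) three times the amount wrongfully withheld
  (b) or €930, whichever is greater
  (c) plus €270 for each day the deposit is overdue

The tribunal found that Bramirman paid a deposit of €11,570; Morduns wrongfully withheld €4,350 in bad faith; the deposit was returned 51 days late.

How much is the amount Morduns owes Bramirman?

€26,820

Trebled: 3 × €4,350 = €13,050
Minimum €930: €13,050 meets the minimum, no increase.
Late-return penalty: 51 × €270 = €13,770
Damages plus late penalty: €13,050 + €13,770 = €26,820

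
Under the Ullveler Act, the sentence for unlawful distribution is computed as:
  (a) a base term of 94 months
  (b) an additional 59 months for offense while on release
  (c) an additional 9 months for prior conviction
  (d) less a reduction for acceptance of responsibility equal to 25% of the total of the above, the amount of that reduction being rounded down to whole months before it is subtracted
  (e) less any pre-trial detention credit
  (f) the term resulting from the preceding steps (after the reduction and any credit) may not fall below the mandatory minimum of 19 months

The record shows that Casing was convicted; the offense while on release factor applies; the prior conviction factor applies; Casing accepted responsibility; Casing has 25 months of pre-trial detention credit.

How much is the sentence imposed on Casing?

97 months

Offense while on release enhancement: +59 months
Prior conviction enhancement: +9 months
Adjusted term: 94 months + 59 months + 9 months = 162 months
Acceptance of responsibility reduction: 25% of 162 months = 40 months (rounded down)
After reduction: 162 − 40 = 122 months
Less pre-trial detention credit: 122 months − 25 months = 97 months
Minimum 19 months: 97 months meets the minimum, no increase.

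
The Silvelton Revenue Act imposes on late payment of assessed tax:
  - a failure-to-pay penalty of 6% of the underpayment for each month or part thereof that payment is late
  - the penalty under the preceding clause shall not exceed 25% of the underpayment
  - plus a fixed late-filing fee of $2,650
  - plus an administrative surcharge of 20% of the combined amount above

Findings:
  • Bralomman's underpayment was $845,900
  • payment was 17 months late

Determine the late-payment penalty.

Accrued rate: 6% × 17 = 102%, capped at 25% → 25%
Failure-to-pay penalty: 25% of $845,900 = $211,475
Penalty before surcharge: $211,475 + $2,650 = $214,125
Administrative surcharge: 20% of $214,125 = $42,825
Total penalty: $214,125 + $42,825 = $256,950

Penalty: $256,950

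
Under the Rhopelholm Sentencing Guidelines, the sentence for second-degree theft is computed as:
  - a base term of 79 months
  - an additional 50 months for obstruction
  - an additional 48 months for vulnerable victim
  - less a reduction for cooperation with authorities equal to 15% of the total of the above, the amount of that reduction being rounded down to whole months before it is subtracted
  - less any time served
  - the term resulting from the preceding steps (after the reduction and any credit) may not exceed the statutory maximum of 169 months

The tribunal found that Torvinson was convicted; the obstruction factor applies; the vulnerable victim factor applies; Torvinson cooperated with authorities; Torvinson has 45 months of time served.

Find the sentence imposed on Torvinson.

Obstruction enhancement: +50 months
Vulnerable victim enhancement: +48 months
Adjusted term: 79 months + 50 months + 48 months = 177 months
Cooperation with authorities reduction: 15% of 177 months = 26 months (rounded down)
After reduction: 177 − 26 = 151 months
Less time served: 151 months − 45 months = 106 months
Cap at 169 months: 106 months is within the cap, no reduction.

106 months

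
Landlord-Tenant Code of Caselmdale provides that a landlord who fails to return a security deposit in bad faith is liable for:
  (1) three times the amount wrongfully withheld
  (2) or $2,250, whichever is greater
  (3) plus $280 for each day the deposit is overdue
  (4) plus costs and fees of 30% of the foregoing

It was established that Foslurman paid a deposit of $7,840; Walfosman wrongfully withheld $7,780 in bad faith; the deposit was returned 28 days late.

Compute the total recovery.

Trebled: 3 × $7,780 = $23,340
Minimum $2,250: $23,340 meets the minimum, no increase.
Late-return penalty: 28 × $280 = $7,840
Damages plus late penalty: $23,340 + $7,840 = $31,180
Costs and fees: 30% of $31,180 = $9,354
Total recovery: $31,180 + $9,354 = $40,534

$40,534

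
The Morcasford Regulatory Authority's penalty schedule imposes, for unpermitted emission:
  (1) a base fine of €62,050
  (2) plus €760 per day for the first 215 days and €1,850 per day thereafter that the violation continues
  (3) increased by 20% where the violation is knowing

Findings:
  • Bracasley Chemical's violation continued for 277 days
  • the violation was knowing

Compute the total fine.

First 215 days: 215 × €760 = €163,400
Remaining days: (277 − 215) × €1,850 = €114,700
Per-day component: €163,400 + €114,700 = €278,100
Base plus per-day: €62,050 + €278,100 = €340,150
Enhancement: 20% of €340,150 = €68,030
Enhanced fine: €340,150 + €68,030 = €408,180

€408,180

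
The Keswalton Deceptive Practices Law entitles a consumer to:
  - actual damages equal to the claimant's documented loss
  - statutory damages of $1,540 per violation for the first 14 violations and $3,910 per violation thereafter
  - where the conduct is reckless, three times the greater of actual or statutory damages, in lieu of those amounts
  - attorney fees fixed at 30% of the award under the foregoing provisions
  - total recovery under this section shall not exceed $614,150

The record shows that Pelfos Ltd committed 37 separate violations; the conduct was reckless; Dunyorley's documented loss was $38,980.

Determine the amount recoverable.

Total recovery: $434,811

First 14 violations: 14 × $1,540 = $21,560
Remaining violations: (37 − 14) × $3,910 = $89,930
Statutory damages: $21,560 + $89,930 = $111,490
Greater of actual damages ($38,980) or statutory damages ($111,490): $111,490
Trebled: 3 × $111,490 = $334,470
Attorney fees: 30% of $334,470 = $100,341
Total before cap: $334,470 + $100,341 = $434,811
Cap at $614,150: $434,811 is within the cap, no reduction.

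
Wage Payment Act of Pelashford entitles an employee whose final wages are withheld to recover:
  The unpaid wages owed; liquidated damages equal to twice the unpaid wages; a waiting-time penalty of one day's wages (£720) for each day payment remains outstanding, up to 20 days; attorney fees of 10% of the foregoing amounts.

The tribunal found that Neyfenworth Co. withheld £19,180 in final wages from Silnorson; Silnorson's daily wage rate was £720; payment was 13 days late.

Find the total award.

Doubled: 2 × £19,180 = £38,360
Penalty days: min(13, 20) = 13
Waiting-time penalty: 13 × £720 = £9,360
Subtotal: £19,180 + £38,360 + £9,360 = £66,900
Attorney fees: 10% of £66,900 = £6,690
Total award: £66,900 + £6,690 = £73,590

£73,590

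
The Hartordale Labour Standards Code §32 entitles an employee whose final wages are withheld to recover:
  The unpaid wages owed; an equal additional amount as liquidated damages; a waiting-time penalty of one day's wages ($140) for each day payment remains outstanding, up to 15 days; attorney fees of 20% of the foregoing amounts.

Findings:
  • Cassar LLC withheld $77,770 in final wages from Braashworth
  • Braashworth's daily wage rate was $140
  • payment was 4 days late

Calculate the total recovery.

Liquidated damages (equal amount): $77,770
Penalty days: min(4, 15) = 4
Waiting-time penalty: 4 × $140 = $560
Subtotal: $77,770 + $77,770 + $560 = $156,100
Attorney fees: 20% of $156,100 = $31,220
Total award: $156,100 + $31,220 = $187,320

$187,320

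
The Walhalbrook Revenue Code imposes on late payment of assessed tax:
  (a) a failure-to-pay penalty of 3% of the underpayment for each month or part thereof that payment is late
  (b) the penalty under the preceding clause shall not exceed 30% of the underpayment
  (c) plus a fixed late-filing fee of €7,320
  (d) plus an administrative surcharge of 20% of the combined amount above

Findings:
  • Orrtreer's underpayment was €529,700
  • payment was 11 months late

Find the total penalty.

€199,476

Accrued rate: 3% × 11 = 33%, capped at 30% → 30%
Failure-to-pay penalty: 30% of €529,700 = €158,910
Penalty before surcharge: €158,910 + €7,320 = €166,230
Administrative surcharge: 20% of €166,230 = €33,246
Total penalty: €166,230 + €33,246 = €199,476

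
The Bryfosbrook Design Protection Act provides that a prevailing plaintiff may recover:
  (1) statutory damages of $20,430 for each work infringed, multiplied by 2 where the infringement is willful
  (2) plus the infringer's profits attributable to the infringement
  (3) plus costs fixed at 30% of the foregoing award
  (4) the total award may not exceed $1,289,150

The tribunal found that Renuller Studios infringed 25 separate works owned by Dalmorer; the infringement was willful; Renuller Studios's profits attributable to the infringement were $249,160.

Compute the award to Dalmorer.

$1,289,150

Statutory damages: 25 × $20,430 = $510,750
Doubled: 2 × $510,750 = $1,021,500
Combined award: $1,021,500 + $249,160 = $1,270,660
Costs: 30% of $1,270,660 = $381,198
Award plus costs: $1,270,660 + $381,198 = $1,651,858
Cap at $1,289,150: $1,651,858 exceeds the cap → $1,289,150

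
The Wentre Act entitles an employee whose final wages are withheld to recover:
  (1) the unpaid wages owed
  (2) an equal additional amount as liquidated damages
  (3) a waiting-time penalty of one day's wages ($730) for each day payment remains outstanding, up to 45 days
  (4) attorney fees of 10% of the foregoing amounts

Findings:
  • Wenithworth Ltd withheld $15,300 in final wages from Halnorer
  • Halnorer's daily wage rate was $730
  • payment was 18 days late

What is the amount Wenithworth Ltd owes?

Liquidated damages (equal amount): $15,300
Penalty days: min(18, 45) = 18
Waiting-time penalty: 18 × $730 = $13,140
Subtotal: $15,300 + $15,300 + $13,140 = $43,740
Attorney fees: 10% of $43,740 = $4,374
Total award: $43,740 + $4,374 = $48,114

$48,114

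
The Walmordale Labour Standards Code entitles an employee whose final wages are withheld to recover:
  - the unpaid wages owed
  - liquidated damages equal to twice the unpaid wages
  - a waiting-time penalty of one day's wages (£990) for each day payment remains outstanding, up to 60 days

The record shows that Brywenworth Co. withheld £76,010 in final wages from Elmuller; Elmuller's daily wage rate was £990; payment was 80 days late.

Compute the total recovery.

Total award: £287,430

Doubled: 2 × £76,010 = £152,020
Penalty days: min(80, 60) = 60
Waiting-time penalty: 60 × £990 = £59,400
Total award: £76,010 + £152,020 + £59,400 = £287,430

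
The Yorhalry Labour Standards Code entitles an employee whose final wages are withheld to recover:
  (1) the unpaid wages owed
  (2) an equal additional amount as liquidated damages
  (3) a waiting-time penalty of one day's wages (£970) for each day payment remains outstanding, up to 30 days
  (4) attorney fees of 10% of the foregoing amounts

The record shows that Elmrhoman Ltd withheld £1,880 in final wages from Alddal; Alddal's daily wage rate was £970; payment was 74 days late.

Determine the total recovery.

Liquidated damages (equal amount): £1,880
Penalty days: min(74, 30) = 30
Waiting-time penalty: 30 × £970 = £29,100
Subtotal: £1,880 + £1,880 + £29,100 = £32,860
Attorney fees: 10% of £32,860 = £3,286
Total award: £32,860 + £3,286 = £36,146

£36,146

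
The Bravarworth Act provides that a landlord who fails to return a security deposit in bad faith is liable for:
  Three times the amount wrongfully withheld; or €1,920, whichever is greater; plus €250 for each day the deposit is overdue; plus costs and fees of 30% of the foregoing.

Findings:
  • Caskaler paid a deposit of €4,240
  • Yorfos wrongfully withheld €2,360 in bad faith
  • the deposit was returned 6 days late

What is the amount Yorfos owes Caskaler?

Recovery: €11,154

Trebled: 3 × €2,360 = €7,080
Minimum €1,920: €7,080 meets the minimum, no increase.
Late-return penalty: 6 × €250 = €1,500
Damages plus late penalty: €7,080 + €1,500 = €8,580
Costs and fees: 30% of €8,580 = €2,574
Total recovery: €8,580 + €2,574 = €11,154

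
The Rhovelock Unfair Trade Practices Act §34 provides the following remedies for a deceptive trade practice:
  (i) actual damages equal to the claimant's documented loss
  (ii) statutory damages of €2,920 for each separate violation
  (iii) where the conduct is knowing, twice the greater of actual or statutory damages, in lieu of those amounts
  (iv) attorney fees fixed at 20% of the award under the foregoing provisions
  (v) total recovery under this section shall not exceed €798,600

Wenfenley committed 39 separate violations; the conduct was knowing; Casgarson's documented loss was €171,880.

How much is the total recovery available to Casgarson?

Statutory damages: 39 × €2,920 = €113,880
Greater of actual damages (€171,880) or statutory damages (€113,880): €171,880
Doubled: 2 × €171,880 = €343,760
Attorney fees: 20% of €343,760 = €68,752
Total before cap: €343,760 + €68,752 = €412,512
Cap at €798,600: €412,512 is within the cap, no reduction.

€412,512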